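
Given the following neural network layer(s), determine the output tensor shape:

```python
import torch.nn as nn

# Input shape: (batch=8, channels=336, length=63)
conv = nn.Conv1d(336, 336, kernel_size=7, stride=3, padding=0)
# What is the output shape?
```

Input: (8, 336, 63) -> Output: (8, 336, 19)

Answer: (8, 336, 19)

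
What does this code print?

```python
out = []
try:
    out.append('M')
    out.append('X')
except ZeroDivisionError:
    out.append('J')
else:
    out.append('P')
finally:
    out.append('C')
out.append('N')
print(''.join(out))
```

Execution trace: 'M' (try body) → 'X' (try body, no exception) → 'P' (else) → 'C' (finally) → 'N' (after the try/except). Output: MXPCN

Answer: MXPCN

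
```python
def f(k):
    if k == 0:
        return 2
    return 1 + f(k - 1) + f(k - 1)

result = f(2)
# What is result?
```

f(k) = 1 + 2·f(k-1), f(0)=2. Closed form: (2+1)·2^2 - 1 = 11.

Answer: 11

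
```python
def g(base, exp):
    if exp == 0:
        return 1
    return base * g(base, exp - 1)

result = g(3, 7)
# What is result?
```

g(3, 7) = 3 * 3 * 3 * 3 * 3 * 3 * 3 = 2187

Answer: 2187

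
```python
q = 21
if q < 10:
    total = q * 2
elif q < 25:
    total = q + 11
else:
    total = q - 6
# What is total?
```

Trace:
`q = 21` → q = 21
`if q < 10: ...` → q < 10 is False, q < 25 is True → total = 32
So total = 32

Answer: 32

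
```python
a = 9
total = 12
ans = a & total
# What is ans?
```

Trace:
`a = 9` → a = 9
`total = 12` → total = 12
`ans = a & total` → ans = 8
So ans = 8

Answer: 8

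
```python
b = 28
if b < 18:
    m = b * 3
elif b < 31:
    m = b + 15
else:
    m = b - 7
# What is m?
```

Trace:
`b = 28` → b = 28
`if b < 18: ...` → b < 18 is False, b < 31 is True → m = 43
So m = 43

Answer: 43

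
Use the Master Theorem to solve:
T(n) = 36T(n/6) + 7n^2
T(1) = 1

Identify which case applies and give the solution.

a=36, b=6, f(n)=7n^2. log_6(36) = 2. Since c=2 = 2, Case 2 applies: T(n) = Θ(n^log_b(a) · log n) = O(n^2 log n).

Answer: O(n^2 log n) - Case 2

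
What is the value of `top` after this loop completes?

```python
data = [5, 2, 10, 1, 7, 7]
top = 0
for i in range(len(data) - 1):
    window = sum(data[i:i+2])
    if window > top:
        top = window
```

Max sum of 2-element window in [5, 2, 10, 1, 7, 7]
`top` takes the values: 0 → 7 → 12 → 14

Answer: 14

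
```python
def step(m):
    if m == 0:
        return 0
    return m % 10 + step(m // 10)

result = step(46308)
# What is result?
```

Sum of digits of 46308: 8 + 0 + 3 + 6 + 4 = 21

Answer: 21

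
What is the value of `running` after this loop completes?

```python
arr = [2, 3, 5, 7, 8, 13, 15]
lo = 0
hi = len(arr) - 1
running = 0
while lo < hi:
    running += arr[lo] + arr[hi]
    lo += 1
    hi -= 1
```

Sum of pairs from ends
`running` takes the values: 0 → 17 → 33 → 46

Answer: 46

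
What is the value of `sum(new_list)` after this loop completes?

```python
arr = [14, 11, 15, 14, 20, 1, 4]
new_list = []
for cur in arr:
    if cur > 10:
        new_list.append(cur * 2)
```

Sum of doubled values > 10
`new_list` takes the values: [] → [28] → [28, 22] → [28, 22, 30] → [28, 22, 30, 28] → [28, 22, 30, 28, 40]
So `sum(new_list)` = 148

Answer: 148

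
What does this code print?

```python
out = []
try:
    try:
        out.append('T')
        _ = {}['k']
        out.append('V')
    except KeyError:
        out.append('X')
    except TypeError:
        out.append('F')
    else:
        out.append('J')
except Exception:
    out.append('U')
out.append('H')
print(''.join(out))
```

Execution trace: 'T' (inner try body) → 'X' (inner except KeyError) → 'H' (after the try/except). Output: TXH

Answer: TXH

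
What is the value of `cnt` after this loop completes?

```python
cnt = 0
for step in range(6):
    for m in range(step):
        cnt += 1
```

Triangle number: 0+1+2+...+5
`cnt` takes the values: 0 → 1 → 2 → 3 → 4 → 5 → 6 → 7 → 8 → 9 → 10 → 11 → 12 → 13 → 14 → 15

Answer: 15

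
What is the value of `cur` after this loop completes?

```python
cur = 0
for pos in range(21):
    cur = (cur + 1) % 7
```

Increment mod 7, 21 times = 0
`cur` takes the values: 0 → 1 → 2 → 3 → 4 → 5 → 6 → 0 → 1 → 2 → 3 → 4 → 5 → 6 → 0 → 1 → 2 → 3 → 4 → 5 → 6 → 0

Answer: 0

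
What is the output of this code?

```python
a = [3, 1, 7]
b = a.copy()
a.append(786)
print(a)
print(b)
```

Key concept: list.copy() creates independent copy.
Step by step:
`a = [3, 1, 7]` → a = [3, 1, 7]
`b = a.copy()` → b = [3, 1, 7]
`a.append(786)` → a = [3, 1, 7, 786]
`print(a)` → prints [3, 1, 7, 786]
`print(b)` → prints [3, 1, 7]

Answer:
[3, 1, 7, 786]
[3, 1, 7]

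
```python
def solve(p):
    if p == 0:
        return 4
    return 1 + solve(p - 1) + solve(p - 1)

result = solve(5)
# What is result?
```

solve(p) = 1 + 2·solve(p-1), solve(0)=4. Closed form: (4+1)·2^5 - 1 = 159.

Answer: 159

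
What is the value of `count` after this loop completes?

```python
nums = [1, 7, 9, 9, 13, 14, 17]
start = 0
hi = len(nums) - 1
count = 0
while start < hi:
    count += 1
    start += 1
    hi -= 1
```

Iterations until pointers meet (list length 7)
`count` takes the values: 0 → 1 → 2 → 3

Answer: 3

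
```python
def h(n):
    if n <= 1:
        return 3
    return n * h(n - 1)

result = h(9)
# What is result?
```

h(9) = 9 * 8 * 7 * 6 * 5 * 4 * 3 * 2 * 3 = 1088640

Answer: 1088640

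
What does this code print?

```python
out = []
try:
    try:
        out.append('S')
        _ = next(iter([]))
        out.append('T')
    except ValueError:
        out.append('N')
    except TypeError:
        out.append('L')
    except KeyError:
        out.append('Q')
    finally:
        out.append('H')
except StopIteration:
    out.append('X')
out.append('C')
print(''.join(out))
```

Execution trace: 'S' (try body) → 'H' (finally) → 'X' (outer except StopIteration) → 'C' (after the try/except). Output: SHXC

Answer: SHXC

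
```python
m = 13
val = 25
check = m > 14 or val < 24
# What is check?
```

Trace:
`m = 13` → m = 13
`val = 25` → val = 25
`check = m > 14 or val < 24` → check = False
So check = False

Answer: False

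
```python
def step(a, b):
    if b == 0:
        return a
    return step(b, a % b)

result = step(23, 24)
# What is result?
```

step(23, 24) -> step(24, 23) -> step(23, 1) -> step(1, 0) -> 1

Answer: 1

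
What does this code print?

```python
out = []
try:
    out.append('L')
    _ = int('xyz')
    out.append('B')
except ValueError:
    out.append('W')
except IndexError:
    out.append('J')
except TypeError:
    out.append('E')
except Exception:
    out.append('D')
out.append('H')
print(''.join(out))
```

Execution trace: 'L' (try body) → 'W' (except ValueError) → 'H' (after the try/except). Output: LWH

Answer: LWH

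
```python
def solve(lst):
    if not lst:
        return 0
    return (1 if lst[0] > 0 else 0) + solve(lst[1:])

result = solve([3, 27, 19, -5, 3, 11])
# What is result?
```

Count of positive elements in [3, 27, 19, -5, 3, 11] = 5

Answer: 5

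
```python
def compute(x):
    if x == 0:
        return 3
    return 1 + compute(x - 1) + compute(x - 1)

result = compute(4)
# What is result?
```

compute(x) = 1 + 2·compute(x-1), compute(0)=3. Closed form: (3+1)·2^4 - 1 = 63.

Answer: 63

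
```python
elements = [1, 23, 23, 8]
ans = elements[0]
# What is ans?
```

Trace:
`elements = [1, 23, 23, 8]` → elements = [1, 23, 23, 8]
`ans = elements[0]` → ans = 1
So ans = 1

Answer: 1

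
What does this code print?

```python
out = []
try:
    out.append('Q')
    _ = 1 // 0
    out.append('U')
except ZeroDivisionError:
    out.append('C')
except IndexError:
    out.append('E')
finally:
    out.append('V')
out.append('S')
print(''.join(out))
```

Execution trace: 'Q' (try body) → 'C' (except ZeroDivisionError) → 'V' (finally) → 'S' (after the try/except). Output: QCVS

Answer: QCVS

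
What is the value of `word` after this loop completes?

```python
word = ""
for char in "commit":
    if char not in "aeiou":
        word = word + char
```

Remove vowels from 'commit'
`word` takes the values: "" → "c" → "cm" → "cmm" → "cmmt"

Answer: "cmmt"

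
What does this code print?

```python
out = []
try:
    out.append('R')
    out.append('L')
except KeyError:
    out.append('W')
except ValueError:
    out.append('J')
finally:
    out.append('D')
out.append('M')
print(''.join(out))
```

Execution trace: 'R' (try body) → 'L' (try body, no exception) → 'D' (finally) → 'M' (after the try/except). Output: RLDM

Answer: RLDM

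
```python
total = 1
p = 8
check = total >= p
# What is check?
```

Trace:
`total = 1` → total = 1
`p = 8` → p = 8
`check = total >= p` → check = False
So check = False

Answer: False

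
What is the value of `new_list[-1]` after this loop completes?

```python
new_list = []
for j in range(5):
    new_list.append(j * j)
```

Last element of squares 0 to 4
`new_list` takes the values: [] → [0] → [0, 1] → [0, 1, 4] → [0, 1, 4, 9] → [0, 1, 4, 9, 16]
So `new_list[-1]` = 16

Answer: 16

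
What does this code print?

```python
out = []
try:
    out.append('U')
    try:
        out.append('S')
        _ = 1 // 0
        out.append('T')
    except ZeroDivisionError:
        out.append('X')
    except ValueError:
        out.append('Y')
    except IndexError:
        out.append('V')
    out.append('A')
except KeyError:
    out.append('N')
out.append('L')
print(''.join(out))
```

Execution trace: 'U' (try body) → 'S' (inner try body) → 'X' (inner except ZeroDivisionError) → 'A' (try body, no exception) → 'L' (after the try/except). Output: USXAL

Answer: USXAL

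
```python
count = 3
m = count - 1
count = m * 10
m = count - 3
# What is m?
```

Trace:
`count = 3` → count = 3
`m = count - 1` → m = 2
`count = m * 10` → count = 20
`m = count - 3` → m = 17
So m = 17

Answer: 17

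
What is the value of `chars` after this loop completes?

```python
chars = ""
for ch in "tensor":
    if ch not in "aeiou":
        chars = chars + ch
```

Remove vowels from 'tensor'
`chars` takes the values: "" → "t" → "tn" → "tns" → "tnsr"

Answer: "tnsr"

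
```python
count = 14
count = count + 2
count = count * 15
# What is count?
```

Trace:
`count = 14` → count = 14
`count = count + 2` → count = 16
`count = count * 15` → count = 240
So count = 240

Answer: 240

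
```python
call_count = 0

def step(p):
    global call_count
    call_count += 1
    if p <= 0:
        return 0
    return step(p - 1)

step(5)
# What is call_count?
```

Linear recursion stepping by 1: 6 calls from p=5 down to ≤0.

Answer: 6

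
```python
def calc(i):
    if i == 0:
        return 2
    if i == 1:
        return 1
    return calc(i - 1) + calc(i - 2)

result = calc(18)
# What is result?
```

Build up from base cases: calc(0)=2, calc(1)=1, calc(2)=3, calc(3)=4, calc(4)=7, calc(5)=11, calc(6)=18, ..., calc(18)=5778

Answer: 5778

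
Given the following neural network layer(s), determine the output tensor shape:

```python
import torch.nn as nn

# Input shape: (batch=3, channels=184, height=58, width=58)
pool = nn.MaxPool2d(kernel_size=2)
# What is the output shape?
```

Input: (3, 184, 58, 58) -> Output: (3, 184, 29, 29)

Answer: (3, 184, 29, 29)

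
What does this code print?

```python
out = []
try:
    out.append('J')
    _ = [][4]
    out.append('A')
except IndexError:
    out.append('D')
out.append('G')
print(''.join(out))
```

Execution trace: 'J' (try body) → 'D' (except IndexError) → 'G' (after the try/except). Output: JDG

Answer: JDG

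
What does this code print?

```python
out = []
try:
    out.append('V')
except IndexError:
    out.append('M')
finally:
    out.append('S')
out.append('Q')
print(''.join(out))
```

Execution trace: 'V' (try body, no exception) → 'S' (finally) → 'Q' (after the try/except). Output: VSQ

Answer: VSQ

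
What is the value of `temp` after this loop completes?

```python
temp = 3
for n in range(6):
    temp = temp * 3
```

Multiply by 3, 6 times: 3 * 3^6 = 2187
`temp` takes the values: 3 → 9 → 27 → 81 → 243 → 729 → 2187

Answer: 2187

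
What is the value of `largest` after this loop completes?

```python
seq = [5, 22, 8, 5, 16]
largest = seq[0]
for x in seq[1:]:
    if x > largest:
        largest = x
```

Maximum of [5, 22, 8, 5, 16]
`largest` takes the values: 5 → 22

Answer: 22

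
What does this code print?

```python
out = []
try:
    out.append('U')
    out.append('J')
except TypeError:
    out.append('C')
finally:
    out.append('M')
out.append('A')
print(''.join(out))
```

Execution trace: 'U' (try body) → 'J' (try body, no exception) → 'M' (finally) → 'A' (after the try/except). Output: UJMA

Answer: UJMA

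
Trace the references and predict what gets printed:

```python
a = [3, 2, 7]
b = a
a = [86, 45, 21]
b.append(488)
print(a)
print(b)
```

Key concept: rebinding vs mutation: a is rebound to a new list, b still points at the original.
Step by step:
`a = [3, 2, 7]` → a = [3, 2, 7]
`b = a` → b = [3, 2, 7] (same object as a)
`a = [86, 45, 21]` → a = [86, 45, 21]
`b.append(488)` → b = [3, 2, 7, 488]
`print(a)` → prints [86, 45, 21]
`print(b)` → prints [3, 2, 7, 488]

Answer:
[86, 45, 21]
[3, 2, 7, 488]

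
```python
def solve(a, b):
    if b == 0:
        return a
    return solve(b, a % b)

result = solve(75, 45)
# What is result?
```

solve(75, 45) -> solve(45, 30) -> solve(30, 15) -> solve(15, 0) -> 15

Answer: 15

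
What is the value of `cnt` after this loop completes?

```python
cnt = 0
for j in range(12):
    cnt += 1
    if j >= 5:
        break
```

Loop breaks when j reaches 5, cnt is 6
`cnt` takes the values: 0 → 1 → 2 → 3 → 4 → 5 → 6

Answer: 6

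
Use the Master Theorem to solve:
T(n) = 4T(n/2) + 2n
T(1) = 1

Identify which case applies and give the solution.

a=4, b=2, f(n)=2n. log_2(4) = 2. Since c=1 < 2, Case 1 applies: T(n) = Θ(n^log_b(a)) = O(n^2).

Answer: O(n^2) - Case 1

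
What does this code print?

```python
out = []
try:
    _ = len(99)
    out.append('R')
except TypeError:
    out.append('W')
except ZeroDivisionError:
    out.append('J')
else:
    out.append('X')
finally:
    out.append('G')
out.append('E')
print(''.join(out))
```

Execution trace: 'W' (except TypeError) → 'G' (finally) → 'E' (after the try/except). Output: WGE

Answer: WGE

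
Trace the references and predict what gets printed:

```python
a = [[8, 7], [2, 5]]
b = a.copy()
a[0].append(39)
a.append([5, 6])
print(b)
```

Key concept: shallow copy with nested lists.
Step by step:
`a = [[8, 7], [2, 5]]` → a = [[8, 7], [2, 5]]
`b = a.copy()` → b = [[8, 7], [2, 5]]
`a[0].append(39)` → a = [[8, 7, 39], [2, 5]]; b = [[8, 7, 39], [2, 5]]
`a.append([5, 6])` → a = [[8, 7, 39], [2, 5], [5, 6]]
`print(b)` → prints [[8, 7, 39], [2, 5]]

Answer: [[8, 7, 39], [2, 5]]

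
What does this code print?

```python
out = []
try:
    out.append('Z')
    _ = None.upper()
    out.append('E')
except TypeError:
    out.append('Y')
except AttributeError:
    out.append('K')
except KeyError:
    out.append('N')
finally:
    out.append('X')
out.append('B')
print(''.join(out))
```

Execution trace: 'Z' (try body) → 'K' (except AttributeError) → 'X' (finally) → 'B' (after the try/except). Output: ZKXB

Answer: ZKXB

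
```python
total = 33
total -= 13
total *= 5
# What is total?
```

Trace:
`total = 33` → total = 33
`total -= 13` → total = 20
`total *= 5` → total = 100
So total = 100

Answer: 100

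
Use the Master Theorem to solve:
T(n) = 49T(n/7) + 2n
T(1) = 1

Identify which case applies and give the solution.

a=49, b=7, f(n)=2n. log_7(49) = 2. Since c=1 < 2, Case 1 applies: T(n) = Θ(n^log_b(a)) = O(n^2).

Answer: O(n^2) - Case 1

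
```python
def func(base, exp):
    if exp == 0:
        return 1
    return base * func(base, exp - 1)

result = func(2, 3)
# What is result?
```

func(2, 3) = 2 * 2 * 2 = 8

Answer: 8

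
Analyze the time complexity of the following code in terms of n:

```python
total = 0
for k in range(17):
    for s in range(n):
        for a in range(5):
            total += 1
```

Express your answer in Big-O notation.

Each loop level contributes: 1 × n × 1. Multiplying the contributions gives O(n).

Answer: O(n)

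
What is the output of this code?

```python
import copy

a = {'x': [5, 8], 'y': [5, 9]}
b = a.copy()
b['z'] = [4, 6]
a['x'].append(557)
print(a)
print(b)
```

Key concept: shallow copy of dict with mutable values.
Step by step:
`a = {'x': [5, 8], 'y': [5, 9]}` → a = {'x': [5, 8], 'y': [5, 9]}
`b = a.copy()` → b = {'x': [5, 8], 'y': [5, 9]}
`b['z'] = [4, 6]` → b = {'x': [5, 8], 'y': [5, 9], 'z': [4, 6]}
`a['x'].append(557)` → a = {'x': [5, 8, 557], 'y': [5, 9]}; b = {'x': [5, 8, 557], 'y': [5, 9], 'z': [4, 6]}
`print(a)` → prints {'x': [5, 8, 557], 'y': [5, 9]}
`print(b)` → prints {'x': [5, 8, 557], 'y': [5, 9], 'z': [4, 6]}

Answer:
{'x': [5, 8, 557], 'y': [5, 9]}
{'x': [5, 8, 557], 'y': [5, 9], 'z': [4, 6]}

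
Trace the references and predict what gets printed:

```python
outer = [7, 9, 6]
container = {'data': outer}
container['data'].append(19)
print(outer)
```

Key concept: dict holds reference to list.
Step by step:
`outer = [7, 9, 6]` → outer = [7, 9, 6]
`container = {'data': outer}` → container = {'data': [7, 9, 6]}
`container['data'].append(19)` → outer = [7, 9, 6, 19]; container = {'data': [7, 9, 6, 19]}
`print(outer)` → prints [7, 9, 6, 19]

Answer: [7, 9, 6, 19]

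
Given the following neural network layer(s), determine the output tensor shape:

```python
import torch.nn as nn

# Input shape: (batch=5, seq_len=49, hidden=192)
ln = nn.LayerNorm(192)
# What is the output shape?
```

Input: (5, 49, 192) -> Output: (5, 49, 192)

Answer: (5, 49, 192)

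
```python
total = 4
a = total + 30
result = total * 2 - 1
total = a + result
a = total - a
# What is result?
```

Trace:
`total = 4` → total = 4
`a = total + 30` → a = 34
`result = total * 2 - 1` → result = 7
`total = a + result` → total = 41
`a = total - a` → a = 7
So result = 7

Answer: 7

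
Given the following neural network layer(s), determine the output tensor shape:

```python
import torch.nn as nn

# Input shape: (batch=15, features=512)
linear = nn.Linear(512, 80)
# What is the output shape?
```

Input: (15, 512) -> Output: (15, 80)

Answer: (15, 80)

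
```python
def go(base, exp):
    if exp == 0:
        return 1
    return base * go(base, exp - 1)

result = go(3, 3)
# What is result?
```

go(3, 3) = 3 * 3 * 3 = 27

Answer: 27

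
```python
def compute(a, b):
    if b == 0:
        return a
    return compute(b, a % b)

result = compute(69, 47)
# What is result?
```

compute(69, 47) -> compute(47, 22) -> compute(22, 3) -> compute(3, 1) -> compute(1, 0) -> 1

Answer: 1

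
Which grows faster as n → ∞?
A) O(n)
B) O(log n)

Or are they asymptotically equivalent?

O(n) vs O(log n): Higher order terms dominate.

Answer: A) O(n) grows faster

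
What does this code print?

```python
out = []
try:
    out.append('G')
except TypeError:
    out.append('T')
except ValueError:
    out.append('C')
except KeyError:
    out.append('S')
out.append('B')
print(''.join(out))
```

Execution trace: 'G' (try body, no exception) → 'B' (after the try/except). Output: GB

Answer: GB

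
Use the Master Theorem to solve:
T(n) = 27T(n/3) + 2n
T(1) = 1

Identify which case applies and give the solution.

a=27, b=3, f(n)=2n. log_3(27) = 3. Since c=1 < 3, Case 1 applies: T(n) = Θ(n^log_b(a)) = O(n^3).

Answer: O(n^3) - Case 1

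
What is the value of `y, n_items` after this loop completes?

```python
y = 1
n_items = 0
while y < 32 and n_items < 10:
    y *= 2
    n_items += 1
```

Double until >= 32 or 10 iterations
`y, n_items` takes the values: (1, 0) → (2, 0) → (2, 1) → (4, 1) → (4, 2) → (8, 2) → (8, 3) → (16, 3) → (16, 4) → (32, 4) → (32, 5)

Answer: 32, 5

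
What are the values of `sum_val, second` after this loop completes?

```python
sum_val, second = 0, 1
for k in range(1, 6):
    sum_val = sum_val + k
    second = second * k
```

Sum and factorial of 1 to 5
`sum_val, second` takes the values: (0, 1) → (1, 1) → (3, 1) → (3, 2) → (6, 2) → (6, 6) → (10, 6) → (10, 24) → (15, 24) → (15, 120)

Answer: 15, 120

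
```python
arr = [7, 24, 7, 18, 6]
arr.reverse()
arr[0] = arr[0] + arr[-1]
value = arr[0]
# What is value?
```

Trace:
`arr = [7, 24, 7, 18, 6]` → arr = [7, 24, 7, 18, 6]
`arr.reverse()` → arr = [6, 18, 7, 24, 7]
`arr[0] = arr[0] + arr[-1]` → arr = [13, 18, 7, 24, 7]
`value = arr[0]` → value = 13
So value = 13

Answer: 13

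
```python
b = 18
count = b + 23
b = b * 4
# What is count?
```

Trace:
`b = 18` → b = 18
`count = b + 23` → count = 41
`b = b * 4` → b = 72
So count = 41

Answer: 41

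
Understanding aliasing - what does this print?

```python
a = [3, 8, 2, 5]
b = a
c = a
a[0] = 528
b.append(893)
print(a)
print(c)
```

Key concept: multiple aliases.
Step by step:
`a = [3, 8, 2, 5]` → a = [3, 8, 2, 5]
`b = a` → b = [3, 8, 2, 5] (same object as a)
`c = a` → c = [3, 8, 2, 5] (same object as a, b)
`a[0] = 528` → a = [528, 8, 2, 5] (same object as b, c); b = [528, 8, 2, 5] (same object as a, c); c = [528, 8, 2, 5] (same object as a, b)
`b.append(893)` → a = [528, 8, 2, 5, 893] (same object as b, c); b = [528, 8, 2, 5, 893] (same object as a, c); c = [528, 8, 2, 5, 893] (same object as a, b)
`print(a)` → prints [528, 8, 2, 5, 893]
`print(c)` → prints [528, 8, 2, 5, 893]

Answer:
[528, 8, 2, 5, 893]
[528, 8, 2, 5, 893]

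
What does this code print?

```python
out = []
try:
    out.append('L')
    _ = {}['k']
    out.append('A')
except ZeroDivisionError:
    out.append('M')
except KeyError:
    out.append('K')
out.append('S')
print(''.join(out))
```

Execution trace: 'L' (try body) → 'K' (except KeyError) → 'S' (after the try/except). Output: LKS

Answer: LKS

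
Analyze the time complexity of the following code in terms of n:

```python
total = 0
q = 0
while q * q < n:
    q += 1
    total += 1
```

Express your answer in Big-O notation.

Each loop level contributes: √n. Multiplying the contributions gives O(√n).

Answer: O(√n)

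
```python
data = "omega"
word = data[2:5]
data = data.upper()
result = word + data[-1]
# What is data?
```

Trace:
`data = "omega"` → data = 'omega'
`word = data[2:5]` → word = 'ega'
`data = data.upper()` → data = 'OMEGA'
`result = word + data[-1]` → result = 'egaA'
So data = 'OMEGA'

Answer: 'OMEGA'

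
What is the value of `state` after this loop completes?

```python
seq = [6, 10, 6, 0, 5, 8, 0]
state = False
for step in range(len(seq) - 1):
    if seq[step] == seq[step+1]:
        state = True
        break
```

Check consecutive duplicates in [6, 10, 6, 0, 5, 8, 0]
`state` takes the values: False

Answer: False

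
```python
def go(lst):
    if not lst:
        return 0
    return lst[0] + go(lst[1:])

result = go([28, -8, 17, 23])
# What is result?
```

28 + (-8) + 17 + 23 + 0 = 60

Answer: 60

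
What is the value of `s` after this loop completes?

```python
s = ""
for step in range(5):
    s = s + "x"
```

Repeat 'x' 5 times
`s` takes the values: "" → "x" → "xx" → "xxx" → "xxxx" → "xxxxx"

Answer: "xxxxx"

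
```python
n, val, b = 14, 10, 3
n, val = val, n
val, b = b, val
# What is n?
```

Trace:
`n, val, b = 14, 10, 3` → n = 14; val = 10; b = 3
`n, val = val, n` → n = 10; val = 14
`val, b = b, val` → val = 3; b = 14
So n = 10

Answer: 10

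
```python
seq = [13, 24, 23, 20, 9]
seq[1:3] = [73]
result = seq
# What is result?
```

Trace:
`seq = [13, 24, 23, 20, 9]` → seq = [13, 24, 23, 20, 9]
`seq[1:3] = [73]` → seq = [13, 73, 20, 9]
`result = seq` → result = [13, 73, 20, 9]
So result = [13, 73, 20, 9]

Answer: [13, 73, 20, 9]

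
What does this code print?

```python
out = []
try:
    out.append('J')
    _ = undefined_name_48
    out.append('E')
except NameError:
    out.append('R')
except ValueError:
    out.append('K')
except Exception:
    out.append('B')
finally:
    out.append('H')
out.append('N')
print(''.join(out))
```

Execution trace: 'J' (try body) → 'R' (except NameError) → 'H' (finally) → 'N' (after the try/except). Output: JRHN

Answer: JRHN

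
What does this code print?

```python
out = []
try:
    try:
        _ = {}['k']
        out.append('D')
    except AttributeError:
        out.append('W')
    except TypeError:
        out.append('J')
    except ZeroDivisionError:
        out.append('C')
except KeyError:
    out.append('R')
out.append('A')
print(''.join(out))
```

Execution trace: 'R' (outer except KeyError) → 'A' (after the try/except). Output: RA

Answer: RA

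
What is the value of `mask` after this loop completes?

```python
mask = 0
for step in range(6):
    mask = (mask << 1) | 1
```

Build 6 consecutive 1-bits: 0b111111
`mask` takes the values: 0 → 1 → 3 → 7 → 15 → 31 → 63

Answer: 63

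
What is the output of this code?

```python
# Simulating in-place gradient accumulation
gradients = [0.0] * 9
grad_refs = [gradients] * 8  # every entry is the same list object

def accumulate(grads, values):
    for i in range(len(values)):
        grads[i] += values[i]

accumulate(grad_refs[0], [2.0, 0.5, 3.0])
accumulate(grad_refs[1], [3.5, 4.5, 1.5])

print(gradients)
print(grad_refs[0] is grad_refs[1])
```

Key concept: gradient accumulation aliasing.
Step by step:
`gradients = [0.0] * 9` → gradients = [0.0, 0.0, 0.0, 0.0, 0.0, 0.0, 0.0, 0.0, 0.0]
`grad_refs = [gradients] * 8` → grad_refs = [[0.0, 0.0, 0.0, 0.0, 0.0, 0.0, 0.0, 0.0, 0.0], [0.0, 0.0, 0.0, 0.0, 0.0, 0.0, 0.0, 0.0, 0.0], [0.0, 0.0, 0.0, 0.0, 0.0, 0.0, 0.0, 0.0, 0.0], [0.0, 0.0, 0.0, 0.0, 0.0, 0.0, 0.0, 0.0, 0.0], [0.0, 0.0, 0.0, 0.0, 0.0, 0.0, 0.0, 0.0, 0.0], [0.0, 0.0, 0.0, 0.0, 0.0, 0.0, 0.0, 0.0, 0.0], [0.0, 0.0, 0.0, 0.0, 0.0, 0.0, 0.0, 0.0, 0.0], [0.0, 0.0, 0.0, 0.0, 0.0, 0.0, 0.0, 0.0, 0.0]]
`accumulate(grad_refs[0], [2.0, 0.5, 3.0])` → gradients = [2.0, 0.5, 3.0, 0.0, 0.0, 0.0, 0.0, 0.0, 0.0]; grad_refs = [[2.0, 0.5, 3.0, 0.0, 0.0, 0.0, 0.0, 0.0, 0.0], [2.0, 0.5, 3.0, 0.0, 0.0, 0.0, 0.0, 0.0, 0.0], [2.0, 0.5, 3.0, 0.0, 0.0, 0.0, 0.0, 0.0, 0.0], [2.0, 0.5, 3.0, 0.0, 0.0, 0.0, 0.0, 0.0, 0.0], [2.0, 0.5, 3.0, 0.0, 0.0, 0.0, 0.0, 0.0, 0.0], [2.0, 0.5, 3.0, 0.0, 0.0, 0.0, 0.0, 0.0, 0.0], [2.0, 0.5, 3.0, 0.0, 0.0, 0.0, 0.0, 0.0, 0.0], [2.0, 0.5, 3.0, 0.0, 0.0, 0.0, 0.0, 0.0, 0.0]]
`accumulate(grad_refs[1], [3.5, 4.5, 1.5])` → gradients = [5.5, 5.0, 4.5, 0.0, 0.0, 0.0, 0.0, 0.0, 0.0]; grad_refs = [[5.5, 5.0, 4.5, 0.0, 0.0, 0.0, 0.0, 0.0, 0.0], [5.5, 5.0, 4.5, 0.0, 0.0, 0.0, 0.0, 0.0, 0.0], [5.5, 5.0, 4.5, 0.0, 0.0, 0.0, 0.0, 0.0, 0.0], [5.5, 5.0, 4.5, 0.0, 0.0, 0.0, 0.0, 0.0, 0.0], [5.5, 5.0, 4.5, 0.0, 0.0, 0.0, 0.0, 0.0, 0.0], [5.5, 5.0, 4.5, 0.0, 0.0, 0.0, 0.0, 0.0, 0.0], [5.5, 5.0, 4.5, 0.0, 0.0, 0.0, 0.0, 0.0, 0.0], [5.5, 5.0, 4.5, 0.0, 0.0, 0.0, 0.0, 0.0, 0.0]]
`print(gradients)` → prints [5.5, 5.0, 4.5, 0.0, 0.0, 0.0, 0.0, 0.0, 0.0]
`print(grad_refs[0] is grad_refs[1])` → prints True

Answer:
[5.5, 5.0, 4.5, 0.0, 0.0, 0.0, 0.0, 0.0, 0.0]
True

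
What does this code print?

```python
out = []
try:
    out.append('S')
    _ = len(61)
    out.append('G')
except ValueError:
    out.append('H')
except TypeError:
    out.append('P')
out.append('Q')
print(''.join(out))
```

Execution trace: 'S' (try body) → 'P' (except TypeError) → 'Q' (after the try/except). Output: SPQ

Answer: SPQ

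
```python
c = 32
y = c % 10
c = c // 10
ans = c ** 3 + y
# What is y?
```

Trace:
`c = 32` → c = 32
`y = c % 10` → y = 2
`c = c // 10` → c = 3
`ans = c ** 3 + y` → ans = 29
So y = 2

Answer: 2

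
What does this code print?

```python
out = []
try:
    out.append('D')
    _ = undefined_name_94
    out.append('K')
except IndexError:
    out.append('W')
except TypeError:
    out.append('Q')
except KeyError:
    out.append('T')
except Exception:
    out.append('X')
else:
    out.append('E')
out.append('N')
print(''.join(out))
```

Execution trace: 'D' (try body) → 'X' (except Exception) → 'N' (after the try/except). Output: DXN

Answer: DXN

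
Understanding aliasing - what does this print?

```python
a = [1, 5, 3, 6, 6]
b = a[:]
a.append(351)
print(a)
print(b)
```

Key concept: slice [:] creates copy.
Step by step:
`a = [1, 5, 3, 6, 6]` → a = [1, 5, 3, 6, 6]
`b = a[:]` → b = [1, 5, 3, 6, 6]
`a.append(351)` → a = [1, 5, 3, 6, 6, 351]
`print(a)` → prints [1, 5, 3, 6, 6, 351]
`print(b)` → prints [1, 5, 3, 6, 6]

Answer:
[1, 5, 3, 6, 6, 351]
[1, 5, 3, 6, 6]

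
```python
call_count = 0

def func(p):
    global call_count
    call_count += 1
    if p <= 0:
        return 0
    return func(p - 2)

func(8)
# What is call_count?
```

Linear recursion stepping by 2: 5 calls from p=8 down to ≤0.

Answer: 5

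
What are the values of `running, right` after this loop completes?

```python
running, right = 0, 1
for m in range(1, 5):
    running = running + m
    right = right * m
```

Sum and factorial of 1 to 4
`running, right` takes the values: (0, 1) → (1, 1) → (3, 1) → (3, 2) → (6, 2) → (6, 6) → (10, 6) → (10, 24)

Answer: 10, 24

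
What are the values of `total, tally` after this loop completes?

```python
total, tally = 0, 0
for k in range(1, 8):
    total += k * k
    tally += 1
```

Sum of squares and count
`total, tally` takes the values: (0, 0) → (1, 0) → (1, 1) → (5, 1) → (5, 2) → (14, 2) → (14, 3) → (30, 3) → (30, 4) → (55, 4) → (55, 5) → (91, 5) → (91, 6) → (140, 6) → (140, 7)

Answer: 140, 7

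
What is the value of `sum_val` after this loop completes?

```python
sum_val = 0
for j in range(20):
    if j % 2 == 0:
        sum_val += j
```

Sum of even numbers 0 to 19
`sum_val` takes the values: 0 → 2 → 6 → 12 → 20 → 30 → 42 → 56 → 72 → 90

Answer: 90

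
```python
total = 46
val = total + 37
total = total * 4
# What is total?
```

Trace:
`total = 46` → total = 46
`val = total + 37` → val = 83
`total = total * 4` → total = 184
So total = 184

Answer: 184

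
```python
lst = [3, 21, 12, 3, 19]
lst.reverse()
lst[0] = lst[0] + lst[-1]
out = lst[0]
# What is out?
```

Trace:
`lst = [3, 21, 12, 3, 19]` → lst = [3, 21, 12, 3, 19]
`lst.reverse()` → lst = [19, 3, 12, 21, 3]
`lst[0] = lst[0] + lst[-1]` → lst = [22, 3, 12, 21, 3]
`out = lst[0]` → out = 22
So out = 22

Answer: 22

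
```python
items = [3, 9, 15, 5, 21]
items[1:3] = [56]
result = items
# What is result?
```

Trace:
`items = [3, 9, 15, 5, 21]` → items = [3, 9, 15, 5, 21]
`items[1:3] = [56]` → items = [3, 56, 5, 21]
`result = items` → result = [3, 56, 5, 21]
So result = [3, 56, 5, 21]

Answer: [3, 56, 5, 21]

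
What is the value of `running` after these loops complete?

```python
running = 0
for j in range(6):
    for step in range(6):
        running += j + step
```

Sum of all j+step for j,step in 6x6
`running` takes the values: 0 → 1 → 3 → 6 → 10 → 15 → 16 → 18 → 21 → 25 → 30 → 36 → 38 → 41 → 45 → 50 → 56 → 63 → 66 → 70 → 75 → 81 → 88 → 96 → 100 → 105 → 111 → 118 → 126 → 135 → 140 → 146 → 153 → 161 → 170 → 180

Answer: 180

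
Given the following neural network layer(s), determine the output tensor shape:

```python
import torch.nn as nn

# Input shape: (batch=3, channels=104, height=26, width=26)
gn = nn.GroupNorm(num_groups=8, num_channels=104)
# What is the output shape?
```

Input: (3, 104, 26, 26) -> Output: (3, 104, 26, 26)

Answer: (3, 104, 26, 26)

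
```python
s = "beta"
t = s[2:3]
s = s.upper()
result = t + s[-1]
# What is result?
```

Trace:
`s = "beta"` → s = 'beta'
`t = s[2:3]` → t = 't'
`s = s.upper()` → s = 'BETA'
`result = t + s[-1]` → result = 'tA'
So result = 'tA'

Answer: 'tA'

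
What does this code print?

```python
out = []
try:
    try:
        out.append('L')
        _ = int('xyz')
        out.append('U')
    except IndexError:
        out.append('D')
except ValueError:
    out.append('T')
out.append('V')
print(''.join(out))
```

Execution trace: 'L' (try body) → 'T' (outer except ValueError) → 'V' (after the try/except). Output: LTV

Answer: LTV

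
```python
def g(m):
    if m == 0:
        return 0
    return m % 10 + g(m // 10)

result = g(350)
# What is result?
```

Sum of digits of 350: 0 + 5 + 3 = 8

Answer: 8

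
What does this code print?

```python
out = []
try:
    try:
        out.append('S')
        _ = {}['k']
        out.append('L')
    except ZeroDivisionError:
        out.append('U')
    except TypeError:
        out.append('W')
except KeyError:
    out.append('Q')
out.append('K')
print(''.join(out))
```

Execution trace: 'S' (try body) → 'Q' (outer except KeyError) → 'K' (after the try/except). Output: SQK

Answer: SQK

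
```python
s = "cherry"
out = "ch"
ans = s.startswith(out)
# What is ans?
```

Trace:
`s = "cherry"` → s = 'cherry'
`out = "ch"` → out = 'ch'
`ans = s.startswith(out)` → ans = True
So ans = True

Answer: True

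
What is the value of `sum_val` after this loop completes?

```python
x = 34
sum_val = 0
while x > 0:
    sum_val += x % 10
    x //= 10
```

Sum digits of 34
`sum_val` takes the values: 0 → 4 → 7

Answer: 7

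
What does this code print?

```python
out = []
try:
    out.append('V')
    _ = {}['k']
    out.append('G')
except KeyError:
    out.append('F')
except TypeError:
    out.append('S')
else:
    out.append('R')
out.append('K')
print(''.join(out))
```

Execution trace: 'V' (try body) → 'F' (except KeyError) → 'K' (after the try/except). Output: VFK

Answer: VFK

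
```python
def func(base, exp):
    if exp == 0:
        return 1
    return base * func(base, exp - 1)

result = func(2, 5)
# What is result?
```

func(2, 5) = 2 * 2 * 2 * 2 * 2 = 32

Answer: 32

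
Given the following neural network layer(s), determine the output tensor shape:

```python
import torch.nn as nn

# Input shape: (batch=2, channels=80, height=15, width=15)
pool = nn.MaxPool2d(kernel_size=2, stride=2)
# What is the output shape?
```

Input: (2, 80, 15, 15) -> Output: (2, 80, 7, 7)

Answer: (2, 80, 7, 7)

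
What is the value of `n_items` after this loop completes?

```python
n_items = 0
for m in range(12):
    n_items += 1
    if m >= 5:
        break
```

Loop breaks when m reaches 5, n_items is 6
`n_items` takes the values: 0 → 1 → 2 → 3 → 4 → 5 → 6

Answer: 6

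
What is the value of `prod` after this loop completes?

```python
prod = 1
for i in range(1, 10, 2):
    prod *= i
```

Product of 1, 3, 5, ... up to 9
`prod` takes the values: 1 → 3 → 15 → 105 → 945

Answer: 945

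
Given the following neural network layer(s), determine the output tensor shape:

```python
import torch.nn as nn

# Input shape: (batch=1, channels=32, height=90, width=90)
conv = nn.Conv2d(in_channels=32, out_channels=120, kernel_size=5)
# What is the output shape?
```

Input: (1, 32, 90, 90) -> Output: (1, 120, 86, 86)

Answer: (1, 120, 86, 86)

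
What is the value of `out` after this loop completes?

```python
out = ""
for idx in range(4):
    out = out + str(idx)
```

Concatenate digits 0 to 3
`out` takes the values: "" → "0" → "01" → "012" → "0123"

Answer: "0123"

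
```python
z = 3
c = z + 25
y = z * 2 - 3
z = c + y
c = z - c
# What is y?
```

Trace:
`z = 3` → z = 3
`c = z + 25` → c = 28
`y = z * 2 - 3` → y = 3
`z = c + y` → z = 31
`c = z - c` → c = 3
So y = 3

Answer: 3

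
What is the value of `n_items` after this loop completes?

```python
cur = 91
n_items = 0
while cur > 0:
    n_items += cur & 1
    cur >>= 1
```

Count set bits in 91 (binary: 0b1011011)
`n_items` takes the values: 0 → 1 → 2 → 3 → 4 → 5

Answer: 5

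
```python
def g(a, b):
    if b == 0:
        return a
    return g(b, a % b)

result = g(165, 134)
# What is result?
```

g(165, 134) -> g(134, 31) -> g(31, 10) -> g(10, 1) -> g(1, 0) -> 1

Answer: 1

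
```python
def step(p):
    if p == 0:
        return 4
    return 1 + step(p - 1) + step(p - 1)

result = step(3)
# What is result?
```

step(p) = 1 + 2·step(p-1), step(0)=4. Closed form: (4+1)·2^3 - 1 = 39.

Answer: 39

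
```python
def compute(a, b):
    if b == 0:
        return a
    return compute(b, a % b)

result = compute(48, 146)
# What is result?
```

compute(48, 146) -> compute(146, 48) -> compute(48, 2) -> compute(2, 0) -> 2

Answer: 2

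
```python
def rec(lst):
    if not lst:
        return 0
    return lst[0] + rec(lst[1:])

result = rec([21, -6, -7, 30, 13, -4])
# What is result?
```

21 + (-6) + (-7) + 30 + 13 + (-4) + 0 = 47

Answer: 47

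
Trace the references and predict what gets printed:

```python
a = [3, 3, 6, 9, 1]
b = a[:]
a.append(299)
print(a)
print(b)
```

Key concept: slice [:] creates copy.
Step by step:
`a = [3, 3, 6, 9, 1]` → a = [3, 3, 6, 9, 1]
`b = a[:]` → b = [3, 3, 6, 9, 1]
`a.append(299)` → a = [3, 3, 6, 9, 1, 299]
`print(a)` → prints [3, 3, 6, 9, 1, 299]
`print(b)` → prints [3, 3, 6, 9, 1]

Answer:
[3, 3, 6, 9, 1, 299]
[3, 3, 6, 9, 1]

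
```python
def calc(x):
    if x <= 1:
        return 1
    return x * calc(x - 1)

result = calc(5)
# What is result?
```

calc(5) = 5 * 4 * 3 * 2 * 1 = 120

Answer: 120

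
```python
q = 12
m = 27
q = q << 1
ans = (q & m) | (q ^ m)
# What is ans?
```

Trace:
`q = 12` → q = 12
`m = 27` → m = 27
`q = q << 1` → q = 24
`ans = (q & m) | (q ^ m)` → ans = 27
So ans = 27

Answer: 27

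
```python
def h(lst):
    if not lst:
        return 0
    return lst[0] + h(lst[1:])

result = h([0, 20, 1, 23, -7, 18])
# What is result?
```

0 + 20 + 1 + 23 + (-7) + 18 + 0 = 55

Answer: 55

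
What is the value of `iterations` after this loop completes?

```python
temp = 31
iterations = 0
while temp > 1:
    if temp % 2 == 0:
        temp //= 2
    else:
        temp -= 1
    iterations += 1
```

Steps to reduce 31 to 1
`iterations` takes the values: 0 → 1 → 2 → 3 → 4 → 5 → 6 → 7 → 8

Answer: 8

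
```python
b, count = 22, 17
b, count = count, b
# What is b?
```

Trace:
`b, count = 22, 17` → b = 22; count = 17
`b, count = count, b` → b = 17; count = 22
So b = 17

Answer: 17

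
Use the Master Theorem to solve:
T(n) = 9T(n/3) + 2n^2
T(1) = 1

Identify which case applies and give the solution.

a=9, b=3, f(n)=2n^2. log_3(9) = 2. Since c=2 = 2, Case 2 applies: T(n) = Θ(n^log_b(a) · log n) = O(n^2 log n).

Answer: O(n^2 log n) - Case 2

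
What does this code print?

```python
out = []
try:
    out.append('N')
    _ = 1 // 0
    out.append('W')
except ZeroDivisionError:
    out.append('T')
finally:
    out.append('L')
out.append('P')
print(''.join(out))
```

Execution trace: 'N' (try body) → 'T' (except ZeroDivisionError) → 'L' (finally) → 'P' (after the try/except). Output: NTLP

Answer: NTLP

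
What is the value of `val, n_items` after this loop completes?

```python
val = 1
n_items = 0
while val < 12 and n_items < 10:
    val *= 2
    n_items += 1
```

Double until >= 12 or 10 iterations
`val, n_items` takes the values: (1, 0) → (2, 0) → (2, 1) → (4, 1) → (4, 2) → (8, 2) → (8, 3) → (16, 3) → (16, 4)

Answer: 16, 4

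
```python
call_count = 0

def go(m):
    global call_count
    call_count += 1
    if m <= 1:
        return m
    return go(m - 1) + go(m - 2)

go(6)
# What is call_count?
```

Calls(m) = 1 + Calls(m-1) + Calls(m-2); Calls(0)=Calls(1)=1. For m=6 this gives 25.

Answer: 25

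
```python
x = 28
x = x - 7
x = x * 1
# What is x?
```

Trace:
`x = 28` → x = 28
`x = x - 7` → x = 21
`x = x * 1` → x = 21
So x = 21

Answer: 21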